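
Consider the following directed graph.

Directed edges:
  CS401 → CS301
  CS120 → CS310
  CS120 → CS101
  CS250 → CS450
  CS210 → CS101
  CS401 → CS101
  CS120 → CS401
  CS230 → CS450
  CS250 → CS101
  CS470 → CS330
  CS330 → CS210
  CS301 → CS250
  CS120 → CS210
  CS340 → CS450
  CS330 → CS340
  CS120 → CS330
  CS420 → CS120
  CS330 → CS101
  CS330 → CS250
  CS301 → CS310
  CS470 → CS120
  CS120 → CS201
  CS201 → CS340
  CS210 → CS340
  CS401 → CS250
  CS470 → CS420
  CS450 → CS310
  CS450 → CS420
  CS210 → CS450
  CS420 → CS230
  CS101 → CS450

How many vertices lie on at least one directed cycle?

A vertex is on a directed cycle iff it belongs to a strongly connected component of size ≥ 2 (or has a self-loop).
The vertices on cycles are {CS101, CS120, CS201, CS210, CS230, CS250, CS301, CS330, CS340, CS401, CS420, CS450} — 12 in total.

12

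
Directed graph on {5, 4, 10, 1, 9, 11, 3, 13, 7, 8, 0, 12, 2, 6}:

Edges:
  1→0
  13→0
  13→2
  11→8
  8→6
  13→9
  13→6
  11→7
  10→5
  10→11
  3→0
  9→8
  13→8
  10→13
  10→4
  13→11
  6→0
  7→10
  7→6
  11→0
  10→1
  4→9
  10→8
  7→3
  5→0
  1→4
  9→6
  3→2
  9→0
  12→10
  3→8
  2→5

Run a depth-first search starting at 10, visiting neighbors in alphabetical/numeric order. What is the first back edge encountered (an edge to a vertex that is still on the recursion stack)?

7→10

DFS from 10 (visiting neighbors in alphabetical/numeric order); mark gray on enter, black on exit:
10 gray
  1 gray
    0 gray
    0 black
    4 gray
      9 gray
        9→0: 0 black — skip
        6 gray
          6→0: 0 black — skip
        6 black
        8 gray
          8→6: 6 black — skip
        8 black
      9 black
    4 black
  1 black
  10→4: 4 black — skip
  5 gray
    5→0: 0 black — skip
  5 black
  10→8: 8 black — skip
  11 gray
    11→0: 0 black — skip
    7 gray
      3 gray
        3→0: 0 black — skip
        2 gray
          2→5: 5 black — skip
        2 black
        3→8: 8 black — skip
      3 black
      7→6: 6 black — skip
      7→10: 10 is gray → back edge
First back edge: 7 → 10.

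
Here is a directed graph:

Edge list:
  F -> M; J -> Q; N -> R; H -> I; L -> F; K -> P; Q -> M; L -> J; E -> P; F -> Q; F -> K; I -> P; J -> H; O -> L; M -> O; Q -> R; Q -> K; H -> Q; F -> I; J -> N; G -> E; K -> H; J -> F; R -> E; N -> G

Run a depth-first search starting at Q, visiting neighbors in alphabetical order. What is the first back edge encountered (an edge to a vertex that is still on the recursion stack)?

H→Q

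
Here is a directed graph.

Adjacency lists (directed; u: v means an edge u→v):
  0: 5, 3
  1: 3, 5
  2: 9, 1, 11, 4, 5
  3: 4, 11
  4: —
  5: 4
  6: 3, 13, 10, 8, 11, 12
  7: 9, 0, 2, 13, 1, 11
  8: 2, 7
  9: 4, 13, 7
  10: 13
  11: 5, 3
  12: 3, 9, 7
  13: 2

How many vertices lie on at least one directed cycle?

6

A vertex is on a directed cycle iff it belongs to a strongly connected component of size ≥ 2 (or has a self-loop).
The vertices on cycles are {2, 3, 7, 9, 11, 13} — 6 in total.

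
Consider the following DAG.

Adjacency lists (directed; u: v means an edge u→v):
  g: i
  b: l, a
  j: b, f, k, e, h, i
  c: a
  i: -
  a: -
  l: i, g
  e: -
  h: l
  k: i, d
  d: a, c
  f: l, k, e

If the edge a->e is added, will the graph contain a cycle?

Adding a→e creates a cycle iff e can already reach a.
Explore from e: no path reaches a. The graph stays acyclic.

No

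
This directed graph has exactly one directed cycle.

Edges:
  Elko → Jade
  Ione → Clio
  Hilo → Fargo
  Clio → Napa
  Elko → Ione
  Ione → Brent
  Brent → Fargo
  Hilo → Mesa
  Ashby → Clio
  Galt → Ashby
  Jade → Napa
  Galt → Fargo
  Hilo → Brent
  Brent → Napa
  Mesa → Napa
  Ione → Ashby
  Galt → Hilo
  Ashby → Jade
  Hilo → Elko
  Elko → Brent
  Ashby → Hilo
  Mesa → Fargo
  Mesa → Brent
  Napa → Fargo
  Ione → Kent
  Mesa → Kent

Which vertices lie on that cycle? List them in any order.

Elko, Hilo, Ione, Ashby

DFS with gray/black marking from Ashby:
Ashby gray
  Jade gray
    Napa gray
      Fargo gray
      Fargo black
    Napa black
  Jade black
  Hilo gray
    Brent gray
      Brent→Fargo: Fargo black — skip
      Brent→Napa: Napa black — skip
    Brent black
    Mesa gray
      Kent gray
      Kent black
      Mesa→Brent: Brent black — skip
      Mesa→Fargo: Fargo black — skip
      Mesa→Napa: Napa black — skip
    Mesa black
    Hilo→Fargo: Fargo black — skip
    Elko gray
      Ione gray
        Ione→Ashby: Ashby is gray → back edge
Back edge closes the cycle Ashby → Hilo → Elko → Ione → Ashby; its vertices are {Elko, Hilo, Ione, Ashby}.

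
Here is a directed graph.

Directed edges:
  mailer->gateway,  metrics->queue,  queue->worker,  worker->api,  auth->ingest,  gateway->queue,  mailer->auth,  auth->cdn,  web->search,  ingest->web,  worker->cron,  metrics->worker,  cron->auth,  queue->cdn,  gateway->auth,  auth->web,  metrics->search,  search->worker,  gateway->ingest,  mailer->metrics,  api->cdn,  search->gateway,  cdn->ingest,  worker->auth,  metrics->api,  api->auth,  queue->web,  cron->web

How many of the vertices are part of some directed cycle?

10

A vertex is on a directed cycle iff it belongs to a strongly connected component of size ≥ 2 (or has a self-loop).
The vertices on cycles are {api, cdn, web, auth, cron, queue, ingest, search, worker, gateway} — 10 in total.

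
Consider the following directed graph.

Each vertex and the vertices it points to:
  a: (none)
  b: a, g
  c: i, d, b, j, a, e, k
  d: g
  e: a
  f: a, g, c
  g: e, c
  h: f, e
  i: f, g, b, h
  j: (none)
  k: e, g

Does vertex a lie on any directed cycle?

a lies on a cycle iff there is a path from a back to itself.
Exploring from a, it never reaches itself; equivalently, its strongly connected component is a singleton.

No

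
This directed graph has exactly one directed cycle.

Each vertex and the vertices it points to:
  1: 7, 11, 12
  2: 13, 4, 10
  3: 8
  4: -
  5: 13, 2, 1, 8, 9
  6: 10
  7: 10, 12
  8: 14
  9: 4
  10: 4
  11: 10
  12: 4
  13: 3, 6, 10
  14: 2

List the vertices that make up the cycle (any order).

DFS with gray/black marking from 13:
13 gray
  3 gray
    8 gray
      14 gray
        2 gray
          2→13: 13 is gray → back edge
Back edge closes the cycle 13 → 3 → 8 → 14 → 2 → 13; its vertices are {2, 3, 8, 13, 14}.

2, 3, 8, 13, 14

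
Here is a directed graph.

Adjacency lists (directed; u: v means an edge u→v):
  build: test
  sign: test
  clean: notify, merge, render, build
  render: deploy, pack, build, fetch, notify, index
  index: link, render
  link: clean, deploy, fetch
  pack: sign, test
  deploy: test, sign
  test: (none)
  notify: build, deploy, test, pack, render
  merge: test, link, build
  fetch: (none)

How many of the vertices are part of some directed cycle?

6

A vertex is on a directed cycle iff it belongs to a strongly connected component of size ≥ 2 (or has a self-loop).
The vertices on cycles are {link, clean, index, merge, notify, render} — 6 in total.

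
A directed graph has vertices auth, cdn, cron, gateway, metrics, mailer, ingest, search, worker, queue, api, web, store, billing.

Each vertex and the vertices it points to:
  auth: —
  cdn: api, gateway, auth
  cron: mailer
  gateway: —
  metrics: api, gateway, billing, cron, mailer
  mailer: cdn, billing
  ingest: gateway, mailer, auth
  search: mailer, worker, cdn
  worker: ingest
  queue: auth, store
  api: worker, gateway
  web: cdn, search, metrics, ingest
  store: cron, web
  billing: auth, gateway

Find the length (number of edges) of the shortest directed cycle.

For each vertex v, BFS finds the shortest path from v back to v.
The shortest such closed walk is ingest → mailer → cdn → api → worker → ingest, length 5.

5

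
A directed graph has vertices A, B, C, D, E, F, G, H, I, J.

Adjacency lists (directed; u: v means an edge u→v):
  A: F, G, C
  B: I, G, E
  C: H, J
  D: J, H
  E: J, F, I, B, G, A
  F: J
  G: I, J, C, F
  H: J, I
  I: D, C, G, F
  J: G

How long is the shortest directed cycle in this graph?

2

For each vertex v, BFS finds the shortest path from v back to v.
The shortest such closed walk is E → B → E, length 2.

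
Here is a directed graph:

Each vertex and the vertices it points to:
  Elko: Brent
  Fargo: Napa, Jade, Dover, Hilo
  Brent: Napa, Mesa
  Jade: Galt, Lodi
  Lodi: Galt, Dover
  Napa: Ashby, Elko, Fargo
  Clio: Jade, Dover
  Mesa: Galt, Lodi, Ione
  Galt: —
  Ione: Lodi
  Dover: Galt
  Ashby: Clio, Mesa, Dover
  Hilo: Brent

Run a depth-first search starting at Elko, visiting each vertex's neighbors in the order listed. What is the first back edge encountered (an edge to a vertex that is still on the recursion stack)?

DFS from Elko (visiting each vertex's neighbors in the order listed); mark gray on enter, black on exit:
Elko gray
  Brent gray
    Napa gray
      Ashby gray
        Clio gray
          Jade gray
            Galt gray
            Galt black
            Lodi gray
              Lodi→Galt: Galt black — skip
              Dover gray
                Dover→Galt: Galt black — skip
              Dover black
            Lodi black
          Jade black
          Clio→Dover: Dover black — skip
        Clio black
        Mesa gray
          Mesa→Galt: Galt black — skip
          Mesa→Lodi: Lodi black — skip
          Ione gray
            Ione→Lodi: Lodi black — skip
          Ione black
        Mesa black
        Ashby→Dover: Dover black — skip
      Ashby black
      Napa→Elko: Elko is gray → back edge
First back edge: Napa → Elko.

Napa->Elko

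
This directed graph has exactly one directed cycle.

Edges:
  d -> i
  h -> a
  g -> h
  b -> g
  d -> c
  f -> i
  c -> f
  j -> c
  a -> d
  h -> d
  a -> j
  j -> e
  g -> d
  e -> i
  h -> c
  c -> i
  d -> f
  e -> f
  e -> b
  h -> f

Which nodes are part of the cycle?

DFS with gray/black marking from b:
b gray
  g gray
    d gray
      i gray
      i black
      f gray
        f→i: i black — skip
      f black
      c gray
        c→f: f black — skip
        c→i: i black — skip
      c black
    d black
    h gray
      h→f: f black — skip
      h→d: d black — skip
      a gray
        a→d: d black — skip
        j gray
          e gray
            e→i: i black — skip
            e→f: f black — skip
            e→b: b is gray → back edge
Back edge closes the cycle b → g → h → a → j → e → b; its vertices are {a, b, e, g, h, j}.

a, b, e, g, h, j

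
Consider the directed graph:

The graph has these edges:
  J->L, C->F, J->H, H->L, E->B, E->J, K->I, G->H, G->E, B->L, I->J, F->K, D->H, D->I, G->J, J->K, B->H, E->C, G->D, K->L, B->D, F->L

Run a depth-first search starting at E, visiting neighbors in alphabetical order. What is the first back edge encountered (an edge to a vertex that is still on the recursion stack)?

K->I

DFS from E (visiting neighbors in alphabetical order); mark gray on enter, black on exit:
E gray
  B gray
    D gray
      H gray
        L gray
        L black
      H black
      I gray
        J gray
          J→H: H black — skip
          K gray
            K→I: I is gray → back edge
First back edge: K → I.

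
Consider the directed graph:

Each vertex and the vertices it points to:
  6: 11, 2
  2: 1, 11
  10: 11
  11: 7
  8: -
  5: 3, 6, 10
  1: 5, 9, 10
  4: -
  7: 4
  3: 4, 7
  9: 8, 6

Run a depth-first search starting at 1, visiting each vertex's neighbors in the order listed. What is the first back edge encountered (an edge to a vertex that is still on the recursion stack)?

2->1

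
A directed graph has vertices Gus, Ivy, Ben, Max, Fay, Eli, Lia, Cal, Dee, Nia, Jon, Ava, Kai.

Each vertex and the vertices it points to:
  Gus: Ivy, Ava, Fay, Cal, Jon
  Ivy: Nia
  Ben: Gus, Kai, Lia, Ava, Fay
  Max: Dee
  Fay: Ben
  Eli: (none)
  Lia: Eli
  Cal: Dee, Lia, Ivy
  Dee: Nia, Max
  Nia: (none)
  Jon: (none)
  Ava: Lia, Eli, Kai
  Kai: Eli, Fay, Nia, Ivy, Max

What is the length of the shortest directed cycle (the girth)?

2

For each vertex v, BFS finds the shortest path from v back to v.
The shortest such closed walk is Fay → Ben → Fay, length 2.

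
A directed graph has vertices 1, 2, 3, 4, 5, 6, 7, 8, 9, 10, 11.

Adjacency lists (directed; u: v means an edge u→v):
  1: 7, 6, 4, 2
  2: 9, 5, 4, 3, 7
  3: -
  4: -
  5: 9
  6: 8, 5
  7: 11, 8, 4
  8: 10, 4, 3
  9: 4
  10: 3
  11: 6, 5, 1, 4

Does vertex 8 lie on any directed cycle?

No

8 lies on a cycle iff there is a path from 8 back to itself.
Exploring from 8, it never reaches itself; equivalently, its strongly connected component is a singleton.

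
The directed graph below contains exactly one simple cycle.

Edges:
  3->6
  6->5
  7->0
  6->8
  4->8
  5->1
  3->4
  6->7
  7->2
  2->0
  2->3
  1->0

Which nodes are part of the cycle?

2, 3, 6, 7

DFS with gray/black marking from 3:
3 gray
  6 gray
    8 gray
    8 black
    5 gray
      1 gray
        0 gray
        0 black
      1 black
    5 black
    7 gray
      7→0: 0 black — skip
      2 gray
        2→3: 3 is gray → back edge
Back edge closes the cycle 3 → 6 → 7 → 2 → 3; its vertices are {2, 3, 6, 7}.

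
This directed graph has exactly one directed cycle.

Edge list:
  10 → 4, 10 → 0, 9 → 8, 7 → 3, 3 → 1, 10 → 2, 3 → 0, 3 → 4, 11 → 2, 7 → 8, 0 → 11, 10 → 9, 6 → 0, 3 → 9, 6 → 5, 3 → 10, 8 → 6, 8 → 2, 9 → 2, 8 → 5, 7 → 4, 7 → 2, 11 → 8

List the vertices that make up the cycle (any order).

DFS with gray/black marking from 0:
0 gray
  11 gray
    8 gray
      5 gray
      5 black
      2 gray
      2 black
      6 gray
        6→5: 5 black — skip
        6→0: 0 is gray → back edge
Back edge closes the cycle 0 → 11 → 8 → 6 → 0; its vertices are {0, 6, 8, 11}.

0, 6, 8, 11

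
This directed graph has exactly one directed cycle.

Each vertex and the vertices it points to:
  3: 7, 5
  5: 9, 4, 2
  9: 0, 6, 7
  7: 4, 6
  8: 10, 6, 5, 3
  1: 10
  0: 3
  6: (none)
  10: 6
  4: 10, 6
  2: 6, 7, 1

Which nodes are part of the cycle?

0, 3, 5, 9

DFS with gray/black marking from 5:
5 gray
  9 gray
    0 gray
      3 gray
        7 gray
          4 gray
            10 gray
              6 gray
              6 black
            10 black
            4→6: 6 black — skip
          4 black
          7→6: 6 black — skip
        7 black
        3→5: 5 is gray → back edge
Back edge closes the cycle 5 → 9 → 0 → 3 → 5; its vertices are {0, 3, 5, 9}.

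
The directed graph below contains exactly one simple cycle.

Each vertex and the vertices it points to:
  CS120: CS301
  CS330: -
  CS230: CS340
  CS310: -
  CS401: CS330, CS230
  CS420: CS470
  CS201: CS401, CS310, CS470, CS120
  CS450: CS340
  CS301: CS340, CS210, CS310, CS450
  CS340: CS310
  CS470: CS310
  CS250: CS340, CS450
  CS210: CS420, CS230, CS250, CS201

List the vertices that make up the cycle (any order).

DFS with gray/black marking from CS210:
CS210 gray
  CS420 gray
    CS470 gray
      CS310 gray
      CS310 black
    CS470 black
  CS420 black
  CS230 gray
    CS340 gray
      CS340→CS310: CS310 black — skip
    CS340 black
  CS230 black
  CS250 gray
    CS250→CS340: CS340 black — skip
    CS450 gray
      CS450→CS340: CS340 black — skip
    CS450 black
  CS250 black
  CS201 gray
    CS401 gray
      CS330 gray
      CS330 black
      CS401→CS230: CS230 black — skip
    CS401 black
    CS201→CS310: CS310 black — skip
    CS201→CS470: CS470 black — skip
    CS120 gray
      CS301 gray
        CS301→CS340: CS340 black — skip
        CS301→CS210: CS210 is gray → back edge
Back edge closes the cycle CS210 → CS201 → CS120 → CS301 → CS210; its vertices are {CS120, CS201, CS210, CS301}.

CS120, CS201, CS210, CS301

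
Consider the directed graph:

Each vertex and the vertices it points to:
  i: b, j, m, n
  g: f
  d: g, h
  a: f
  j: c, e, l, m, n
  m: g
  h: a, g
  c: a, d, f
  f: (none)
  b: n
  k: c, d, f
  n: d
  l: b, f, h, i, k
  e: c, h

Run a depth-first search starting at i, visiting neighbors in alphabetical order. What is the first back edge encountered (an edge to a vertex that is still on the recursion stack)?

l->i

DFS from i (visiting neighbors in alphabetical order); mark gray on enter, black on exit:
i gray
  b gray
    n gray
      d gray
        g gray
          f gray
          f black
        g black
        h gray
          a gray
            a→f: f black — skip
          a black
          h→g: g black — skip
        h black
      d black
    n black
  b black
  j gray
    c gray
      c→a: a black — skip
      c→d: d black — skip
      c→f: f black — skip
    c black
    e gray
      e→c: c black — skip
      e→h: h black — skip
    e black
    l gray
      l→b: b black — skip
      l→f: f black — skip
      l→h: h black — skip
      l→i: i is gray → back edge
First back edge: l → i.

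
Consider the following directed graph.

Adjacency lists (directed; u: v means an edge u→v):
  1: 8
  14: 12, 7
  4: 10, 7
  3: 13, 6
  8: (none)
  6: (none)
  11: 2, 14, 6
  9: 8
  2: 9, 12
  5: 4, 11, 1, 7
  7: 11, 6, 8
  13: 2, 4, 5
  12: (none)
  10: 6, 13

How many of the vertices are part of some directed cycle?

7

A vertex is on a directed cycle iff it belongs to a strongly connected component of size ≥ 2 (or has a self-loop).
The vertices on cycles are {4, 5, 7, 10, 11, 13, 14} — 7 in total.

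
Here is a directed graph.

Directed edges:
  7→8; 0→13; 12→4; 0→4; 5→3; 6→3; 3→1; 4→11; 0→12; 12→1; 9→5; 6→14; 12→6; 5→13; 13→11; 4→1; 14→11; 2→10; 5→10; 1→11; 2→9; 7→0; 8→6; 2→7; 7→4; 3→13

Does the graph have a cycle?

DFS with white/gray/black marking, starting from 11:
11 gray
11 black
0 gray
  4 gray
    4→11: 11 black — skip
    1 gray
      1→11: 11 black — skip
    1 black
  4 black
  12 gray
    12→4: 4 black — skip
    6 gray
      14 gray
        14→11: 11 black — skip
      14 black
      3 gray
        13 gray
          13→11: 11 black — skip
        13 black
        3→1: 1 black — skip
      3 black
    6 black
    12→1: 1 black — skip
  12 black
  0→13: 13 black — skip
0 black
2 gray
  7 gray
    7→4: 4 black — skip
    8 gray
      8→6: 6 black — skip
    8 black
    7→0: 0 black — skip
  7 black
  10 gray
  10 black
  9 gray
    5 gray
      5→3: 3 black — skip
      5→13: 13 black — skip
      5→10: 10 black — skip
    5 black
  9 black
2 black
Every edge goes to a white or black vertex — no back edge, so the graph is acyclic.

No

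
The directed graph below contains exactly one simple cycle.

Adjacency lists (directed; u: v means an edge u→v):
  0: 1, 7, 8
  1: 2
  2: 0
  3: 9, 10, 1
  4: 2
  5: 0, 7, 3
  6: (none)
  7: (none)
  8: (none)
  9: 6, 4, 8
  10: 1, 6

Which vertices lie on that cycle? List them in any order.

0, 1, 2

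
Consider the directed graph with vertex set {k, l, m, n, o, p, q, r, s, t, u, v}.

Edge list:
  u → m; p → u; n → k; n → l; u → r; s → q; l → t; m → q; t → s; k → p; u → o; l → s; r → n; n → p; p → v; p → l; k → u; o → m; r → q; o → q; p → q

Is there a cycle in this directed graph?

DFS with white/gray/black marking, starting from n:
n gray
  k gray
    p gray
      l gray
        t gray
          s gray
            q gray
            q black
          s black
        t black
        l→s: s black — skip
      l black
      v gray
      v black
      p→q: q black — skip
      u gray
        r gray
          r→n: n is gray → back edge
Back edge found, so a cycle exists: n → k → p → u → r → n.

Yes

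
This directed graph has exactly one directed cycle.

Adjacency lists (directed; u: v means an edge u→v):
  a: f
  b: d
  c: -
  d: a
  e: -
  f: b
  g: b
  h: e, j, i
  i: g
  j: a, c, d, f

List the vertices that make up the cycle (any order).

a, b, d, f

DFS with gray/black marking from d:
d gray
  a gray
    f gray
      b gray
        b→d: d is gray → back edge
Back edge closes the cycle d → a → f → b → d; its vertices are {a, b, d, f}.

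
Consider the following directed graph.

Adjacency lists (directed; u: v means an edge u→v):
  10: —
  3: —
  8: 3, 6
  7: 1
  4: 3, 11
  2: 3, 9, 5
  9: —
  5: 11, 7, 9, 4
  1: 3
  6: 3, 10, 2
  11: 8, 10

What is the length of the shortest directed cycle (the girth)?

For each vertex v, BFS finds the shortest path from v back to v.
The shortest such closed walk is 5 → 11 → 8 → 6 → 2 → 5, length 5.

5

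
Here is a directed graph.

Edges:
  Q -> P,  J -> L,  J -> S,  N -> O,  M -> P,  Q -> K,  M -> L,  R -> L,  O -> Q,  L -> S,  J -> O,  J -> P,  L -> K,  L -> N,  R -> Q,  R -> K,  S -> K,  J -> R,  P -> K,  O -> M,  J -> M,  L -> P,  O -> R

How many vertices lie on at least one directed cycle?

5

A vertex is on a directed cycle iff it belongs to a strongly connected component of size ≥ 2 (or has a self-loop).
The vertices on cycles are {L, M, N, O, R} — 5 in total.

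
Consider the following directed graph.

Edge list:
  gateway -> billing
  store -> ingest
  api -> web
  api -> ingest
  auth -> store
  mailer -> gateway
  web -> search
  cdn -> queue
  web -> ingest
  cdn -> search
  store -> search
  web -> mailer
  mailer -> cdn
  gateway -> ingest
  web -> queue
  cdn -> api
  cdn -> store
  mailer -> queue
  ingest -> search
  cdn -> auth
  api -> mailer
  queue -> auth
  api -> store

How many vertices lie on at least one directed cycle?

4

A vertex is on a directed cycle iff it belongs to a strongly connected component of size ≥ 2 (or has a self-loop).
The vertices on cycles are {api, cdn, web, mailer} — 4 in total.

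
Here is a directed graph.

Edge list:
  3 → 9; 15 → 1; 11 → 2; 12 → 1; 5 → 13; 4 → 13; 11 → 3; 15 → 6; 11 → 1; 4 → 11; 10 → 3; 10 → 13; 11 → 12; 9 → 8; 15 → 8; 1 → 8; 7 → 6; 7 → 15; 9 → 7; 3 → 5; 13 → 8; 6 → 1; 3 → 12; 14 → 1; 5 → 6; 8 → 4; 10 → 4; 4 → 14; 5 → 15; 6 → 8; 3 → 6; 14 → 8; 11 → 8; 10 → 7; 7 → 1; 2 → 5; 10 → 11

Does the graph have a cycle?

DFS with white/gray/black marking, starting from 12:
12 gray
  1 gray
    8 gray
      4 gray
        13 gray
          13→8: 8 is gray → back edge
Back edge found, so a cycle exists: 8 → 4 → 13 → 8.

Yes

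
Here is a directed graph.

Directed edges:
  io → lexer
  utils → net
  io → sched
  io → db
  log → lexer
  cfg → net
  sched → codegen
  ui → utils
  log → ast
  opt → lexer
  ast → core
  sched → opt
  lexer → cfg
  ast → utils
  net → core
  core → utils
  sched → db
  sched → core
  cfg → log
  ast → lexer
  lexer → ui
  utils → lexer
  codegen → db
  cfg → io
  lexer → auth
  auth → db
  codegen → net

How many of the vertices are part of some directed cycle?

12

A vertex is on a directed cycle iff it belongs to a strongly connected component of size ≥ 2 (or has a self-loop).
The vertices on cycles are {io, ui, ast, cfg, log, net, opt, core, lexer, sched, utils, codegen} — 12 in total.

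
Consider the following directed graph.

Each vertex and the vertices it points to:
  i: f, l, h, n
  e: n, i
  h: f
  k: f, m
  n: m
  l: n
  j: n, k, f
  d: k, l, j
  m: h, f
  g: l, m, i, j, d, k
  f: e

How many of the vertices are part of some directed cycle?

7

A vertex is on a directed cycle iff it belongs to a strongly connected component of size ≥ 2 (or has a self-loop).
The vertices on cycles are {e, f, h, i, l, m, n} — 7 in total.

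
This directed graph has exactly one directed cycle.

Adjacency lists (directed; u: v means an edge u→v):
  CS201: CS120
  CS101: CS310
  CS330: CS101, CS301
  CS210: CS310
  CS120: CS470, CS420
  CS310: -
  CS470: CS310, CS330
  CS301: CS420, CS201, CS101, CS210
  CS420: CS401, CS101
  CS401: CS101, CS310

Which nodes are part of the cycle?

CS120, CS201, CS301, CS330, CS470

DFS with gray/black marking from CS330:
CS330 gray
  CS101 gray
    CS310 gray
    CS310 black
  CS101 black
  CS301 gray
    CS420 gray
      CS401 gray
        CS401→CS101: CS101 black — skip
        CS401→CS310: CS310 black — skip
      CS401 black
      CS420→CS101: CS101 black — skip
    CS420 black
    CS201 gray
      CS120 gray
        CS470 gray
          CS470→CS310: CS310 black — skip
          CS470→CS330: CS330 is gray → back edge
Back edge closes the cycle CS330 → CS301 → CS201 → CS120 → CS470 → CS330; its vertices are {CS120, CS201, CS301, CS330, CS470}.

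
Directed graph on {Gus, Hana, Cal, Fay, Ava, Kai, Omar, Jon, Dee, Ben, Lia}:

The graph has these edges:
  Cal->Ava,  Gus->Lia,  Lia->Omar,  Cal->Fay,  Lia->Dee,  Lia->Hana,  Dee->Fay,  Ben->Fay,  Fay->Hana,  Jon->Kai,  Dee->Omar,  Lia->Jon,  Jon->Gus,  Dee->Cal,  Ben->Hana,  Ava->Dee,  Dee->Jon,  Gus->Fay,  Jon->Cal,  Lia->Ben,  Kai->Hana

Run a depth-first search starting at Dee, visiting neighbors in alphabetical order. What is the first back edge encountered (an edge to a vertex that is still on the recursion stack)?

DFS from Dee (visiting neighbors in alphabetical order); mark gray on enter, black on exit:
Dee gray
  Cal gray
    Ava gray
      Ava→Dee: Dee is gray → back edge
First back edge: Ava → Dee.

Ava→Dee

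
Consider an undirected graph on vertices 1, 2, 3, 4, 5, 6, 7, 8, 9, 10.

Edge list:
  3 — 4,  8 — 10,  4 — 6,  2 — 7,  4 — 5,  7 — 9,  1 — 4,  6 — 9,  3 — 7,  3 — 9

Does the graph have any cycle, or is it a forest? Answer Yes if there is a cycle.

DFS, tracking each vertex's parent; an edge to a visited non-parent vertex closes a cycle.
Start from 5:
visit 5 (parent –)
  visit 4 (parent 5)
    visit 3 (parent 4)
      visit 9 (parent 3)
        visit 7 (parent 9)
          7–9: parent, skip
          visit 2 (parent 7)
            2–7: parent, skip
          7–3: 3 visited and ≠ parent → cycle
Cycle: 3 – 9 – 7 – 3.

Yes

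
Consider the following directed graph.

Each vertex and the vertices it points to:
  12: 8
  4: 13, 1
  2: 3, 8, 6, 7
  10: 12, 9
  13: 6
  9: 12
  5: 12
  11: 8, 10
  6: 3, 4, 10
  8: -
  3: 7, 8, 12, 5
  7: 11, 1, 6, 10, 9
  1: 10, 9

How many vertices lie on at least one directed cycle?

A vertex is on a directed cycle iff it belongs to a strongly connected component of size ≥ 2 (or has a self-loop).
The vertices on cycles are {3, 4, 6, 7, 13} — 5 in total.

5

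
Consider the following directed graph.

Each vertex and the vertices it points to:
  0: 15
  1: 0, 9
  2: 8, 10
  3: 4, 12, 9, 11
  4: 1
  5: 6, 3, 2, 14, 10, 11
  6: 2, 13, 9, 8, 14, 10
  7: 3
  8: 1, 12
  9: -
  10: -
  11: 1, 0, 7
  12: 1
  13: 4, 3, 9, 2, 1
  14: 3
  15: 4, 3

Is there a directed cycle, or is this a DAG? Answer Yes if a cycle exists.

Yes

DFS with white/gray/black marking, starting from 1:
1 gray
  0 gray
    15 gray
      4 gray
        4→1: 1 is gray → back edge
Back edge found, so a cycle exists: 1 → 0 → 15 → 4 → 1.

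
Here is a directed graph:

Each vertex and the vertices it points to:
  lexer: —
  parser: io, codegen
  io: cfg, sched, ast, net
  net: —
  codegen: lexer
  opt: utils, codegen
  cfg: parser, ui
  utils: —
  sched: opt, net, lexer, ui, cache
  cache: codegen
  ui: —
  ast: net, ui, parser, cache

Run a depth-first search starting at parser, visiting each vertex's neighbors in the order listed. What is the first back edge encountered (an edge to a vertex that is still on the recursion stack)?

cfg→parser

DFS from parser (visiting each vertex's neighbors in the order listed); mark gray on enter, black on exit:
parser gray
  io gray
    cfg gray
      cfg→parser: parser is gray → back edge
First back edge: cfg → parser.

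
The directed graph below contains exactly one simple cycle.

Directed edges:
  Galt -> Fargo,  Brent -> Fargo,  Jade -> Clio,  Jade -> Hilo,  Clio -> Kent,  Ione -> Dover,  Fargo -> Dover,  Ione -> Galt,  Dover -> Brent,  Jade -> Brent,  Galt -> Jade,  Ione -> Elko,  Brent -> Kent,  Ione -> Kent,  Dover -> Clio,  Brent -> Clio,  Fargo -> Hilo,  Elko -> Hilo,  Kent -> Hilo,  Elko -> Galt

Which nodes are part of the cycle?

DFS with gray/black marking from Dover:
Dover gray
  Brent gray
    Clio gray
      Kent gray
        Hilo gray
        Hilo black
      Kent black
    Clio black
    Brent→Kent: Kent black — skip
    Fargo gray
      Fargo→Hilo: Hilo black — skip
      Fargo→Dover: Dover is gray → back edge
Back edge closes the cycle Dover → Brent → Fargo → Dover; its vertices are {Brent, Dover, Fargo}.

Brent, Dover, Fargo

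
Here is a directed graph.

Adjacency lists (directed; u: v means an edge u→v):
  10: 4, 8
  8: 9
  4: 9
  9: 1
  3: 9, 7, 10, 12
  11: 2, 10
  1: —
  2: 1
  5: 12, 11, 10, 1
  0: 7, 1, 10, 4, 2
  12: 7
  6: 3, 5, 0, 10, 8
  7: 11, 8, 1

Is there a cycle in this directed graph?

DFS with white/gray/black marking, starting from 2:
2 gray
  1 gray
  1 black
2 black
10 gray
  4 gray
    9 gray
      9→1: 1 black — skip
    9 black
  4 black
  8 gray
    8→9: 9 black — skip
  8 black
10 black
3 gray
  3→9: 9 black — skip
  7 gray
    11 gray
      11→2: 2 black — skip
      11→10: 10 black — skip
    11 black
    7→8: 8 black — skip
    7→1: 1 black — skip
  7 black
  3→10: 10 black — skip
  12 gray
    12→7: 7 black — skip
  12 black
3 black
5 gray
  5→12: 12 black — skip
  5→11: 11 black — skip
  5→10: 10 black — skip
  5→1: 1 black — skip
5 black
0 gray
  0→7: 7 black — skip
  0→1: 1 black — skip
  0→10: 10 black — skip
  0→4: 4 black — skip
  0→2: 2 black — skip
0 black
6 gray
  6→3: 3 black — skip
  6→5: 5 black — skip
  6→0: 0 black — skip
  6→10: 10 black — skip
  6→8: 8 black — skip
6 black
Every edge goes to a white or black vertex — no back edge, so the graph is acyclic.

No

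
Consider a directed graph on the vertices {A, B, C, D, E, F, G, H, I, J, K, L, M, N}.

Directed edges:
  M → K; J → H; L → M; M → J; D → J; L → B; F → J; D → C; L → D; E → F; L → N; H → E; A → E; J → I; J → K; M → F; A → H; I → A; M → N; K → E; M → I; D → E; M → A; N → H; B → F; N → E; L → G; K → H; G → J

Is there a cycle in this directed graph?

DFS with white/gray/black marking, starting from N:
N gray
  H gray
    E gray
      F gray
        J gray
          I gray
            A gray
              A→E: E is gray → back edge
Back edge found, so a cycle exists: E → F → J → I → A → E.

Yes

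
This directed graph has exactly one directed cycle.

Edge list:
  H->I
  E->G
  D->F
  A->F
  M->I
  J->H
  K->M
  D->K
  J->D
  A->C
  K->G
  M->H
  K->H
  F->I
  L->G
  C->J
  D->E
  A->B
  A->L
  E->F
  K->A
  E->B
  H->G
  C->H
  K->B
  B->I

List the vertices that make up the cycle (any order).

A, C, D, J, K

DFS with gray/black marking from D:
D gray
  F gray
    I gray
    I black
  F black
  E gray
    B gray
      B→I: I black — skip
    B black
    G gray
    G black
    E→F: F black — skip
  E black
  K gray
    A gray
      A→F: F black — skip
      L gray
        L→G: G black — skip
      L black
      A→B: B black — skip
      C gray
        J gray
          J→D: D is gray → back edge
Back edge closes the cycle D → K → A → C → J → D; its vertices are {A, C, D, J, K}.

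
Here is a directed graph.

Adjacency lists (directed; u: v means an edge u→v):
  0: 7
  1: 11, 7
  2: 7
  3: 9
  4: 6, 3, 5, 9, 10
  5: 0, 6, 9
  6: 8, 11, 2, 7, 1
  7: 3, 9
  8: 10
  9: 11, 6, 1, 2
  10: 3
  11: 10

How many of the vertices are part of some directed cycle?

9

A vertex is on a directed cycle iff it belongs to a strongly connected component of size ≥ 2 (or has a self-loop).
The vertices on cycles are {1, 2, 3, 6, 7, 8, 9, 10, 11} — 9 in total.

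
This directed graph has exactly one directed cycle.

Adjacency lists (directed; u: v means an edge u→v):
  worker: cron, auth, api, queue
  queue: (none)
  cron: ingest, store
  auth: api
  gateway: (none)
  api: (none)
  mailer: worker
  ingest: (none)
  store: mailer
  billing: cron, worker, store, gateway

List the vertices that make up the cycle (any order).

cron, store, mailer, worker

DFS with gray/black marking from worker:
worker gray
  cron gray
    ingest gray
    ingest black
    store gray
      mailer gray
        mailer→worker: worker is gray → back edge
Back edge closes the cycle worker → cron → store → mailer → worker; its vertices are {cron, store, mailer, worker}.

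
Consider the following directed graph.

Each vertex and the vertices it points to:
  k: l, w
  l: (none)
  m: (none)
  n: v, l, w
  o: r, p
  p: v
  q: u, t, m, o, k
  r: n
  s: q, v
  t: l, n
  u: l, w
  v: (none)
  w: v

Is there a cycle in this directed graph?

DFS with white/gray/black marking, starting from o:
o gray
  r gray
    n gray
      v gray
      v black
      l gray
      l black
      w gray
        w→v: v black — skip
      w black
    n black
  r black
  p gray
    p→v: v black — skip
  p black
o black
k gray
  k→l: l black — skip
  k→w: w black — skip
k black
m gray
m black
q gray
  u gray
    u→l: l black — skip
    u→w: w black — skip
  u black
  t gray
    t→l: l black — skip
    t→n: n black — skip
  t black
  q→m: m black — skip
  q→o: o black — skip
  q→k: k black — skip
q black
s gray
  s→q: q black — skip
  s→v: v black — skip
s black
Every edge goes to a white or black vertex — no back edge, so the graph is acyclic.

No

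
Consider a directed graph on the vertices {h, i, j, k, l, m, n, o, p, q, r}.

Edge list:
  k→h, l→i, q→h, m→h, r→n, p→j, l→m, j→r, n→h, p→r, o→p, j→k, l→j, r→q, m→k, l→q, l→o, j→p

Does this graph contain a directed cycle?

Yes

DFS with white/gray/black marking, starting from i:
i gray
i black
h gray
h black
j gray
  k gray
    k→h: h black — skip
  k black
  p gray
    r gray
      q gray
        q→h: h black — skip
      q black
      n gray
        n→h: h black — skip
      n black
    r black
    p→j: j is gray → back edge
Back edge found, so a cycle exists: j → p → j.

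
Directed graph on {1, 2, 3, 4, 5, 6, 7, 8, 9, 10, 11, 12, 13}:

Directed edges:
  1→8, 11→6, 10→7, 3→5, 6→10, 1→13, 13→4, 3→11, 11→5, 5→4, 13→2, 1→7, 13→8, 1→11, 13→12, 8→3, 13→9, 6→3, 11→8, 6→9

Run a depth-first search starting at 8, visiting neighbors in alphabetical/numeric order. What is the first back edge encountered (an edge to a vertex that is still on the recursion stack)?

6→3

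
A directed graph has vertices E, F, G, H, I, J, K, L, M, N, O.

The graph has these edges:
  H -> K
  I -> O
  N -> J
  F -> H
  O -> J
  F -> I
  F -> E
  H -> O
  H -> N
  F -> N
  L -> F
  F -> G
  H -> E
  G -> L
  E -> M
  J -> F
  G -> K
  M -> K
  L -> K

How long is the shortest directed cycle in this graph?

3

For each vertex v, BFS finds the shortest path from v back to v.
The shortest such closed walk is F → N → J → F, length 3.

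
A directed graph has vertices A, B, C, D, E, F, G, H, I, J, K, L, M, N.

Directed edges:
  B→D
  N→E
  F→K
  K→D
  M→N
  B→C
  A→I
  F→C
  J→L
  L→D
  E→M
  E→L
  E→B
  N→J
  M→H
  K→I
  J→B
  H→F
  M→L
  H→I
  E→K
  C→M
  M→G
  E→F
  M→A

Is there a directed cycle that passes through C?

Yes

C is on a cycle iff C can reach itself via ≥1 edge.
C → M → H → F → C — yes.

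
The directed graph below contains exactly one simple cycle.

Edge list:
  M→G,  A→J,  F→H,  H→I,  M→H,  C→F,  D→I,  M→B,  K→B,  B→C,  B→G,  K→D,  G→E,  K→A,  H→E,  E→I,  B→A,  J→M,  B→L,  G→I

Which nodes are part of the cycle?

A, B, J, M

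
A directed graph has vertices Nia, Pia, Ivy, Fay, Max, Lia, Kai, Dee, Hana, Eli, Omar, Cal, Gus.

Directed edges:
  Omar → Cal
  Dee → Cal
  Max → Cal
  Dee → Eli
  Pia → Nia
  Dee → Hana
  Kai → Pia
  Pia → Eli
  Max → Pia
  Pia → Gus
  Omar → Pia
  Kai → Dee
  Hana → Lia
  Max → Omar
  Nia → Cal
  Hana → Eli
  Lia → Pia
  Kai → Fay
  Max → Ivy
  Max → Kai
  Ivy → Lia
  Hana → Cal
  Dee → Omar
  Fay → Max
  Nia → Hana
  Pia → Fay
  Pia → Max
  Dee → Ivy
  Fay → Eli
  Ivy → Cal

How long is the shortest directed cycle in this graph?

2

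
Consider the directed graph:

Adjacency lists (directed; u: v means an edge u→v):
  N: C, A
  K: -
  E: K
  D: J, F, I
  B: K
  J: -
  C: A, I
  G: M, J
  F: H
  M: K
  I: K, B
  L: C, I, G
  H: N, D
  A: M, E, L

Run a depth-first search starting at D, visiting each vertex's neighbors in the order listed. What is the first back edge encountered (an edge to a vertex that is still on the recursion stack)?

L→C

DFS from D (visiting each vertex's neighbors in the order listed); mark gray on enter, black on exit:
D gray
  J gray
  J black
  F gray
    H gray
      N gray
        C gray
          A gray
            M gray
              K gray
              K black
            M black
            E gray
              E→K: K black — skip
            E black
            L gray
              L→C: C is gray → back edge
First back edge: L → C.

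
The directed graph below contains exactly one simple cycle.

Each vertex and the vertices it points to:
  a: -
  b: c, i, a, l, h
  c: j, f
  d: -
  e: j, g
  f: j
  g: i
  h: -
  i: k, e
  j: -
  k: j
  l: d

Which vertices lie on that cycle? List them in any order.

e, g, i

DFS with gray/black marking from i:
i gray
  k gray
    j gray
    j black
  k black
  e gray
    e→j: j black — skip
    g gray
      g→i: i is gray → back edge
Back edge closes the cycle i → e → g → i; its vertices are {e, g, i}.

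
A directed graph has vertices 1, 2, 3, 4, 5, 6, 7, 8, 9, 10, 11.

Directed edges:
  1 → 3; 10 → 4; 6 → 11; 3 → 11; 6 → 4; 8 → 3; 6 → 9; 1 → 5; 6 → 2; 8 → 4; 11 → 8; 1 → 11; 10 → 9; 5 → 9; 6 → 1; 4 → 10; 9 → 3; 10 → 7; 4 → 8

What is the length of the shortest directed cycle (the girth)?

2

For each vertex v, BFS finds the shortest path from v back to v.
The shortest such closed walk is 4 → 10 → 4, length 2.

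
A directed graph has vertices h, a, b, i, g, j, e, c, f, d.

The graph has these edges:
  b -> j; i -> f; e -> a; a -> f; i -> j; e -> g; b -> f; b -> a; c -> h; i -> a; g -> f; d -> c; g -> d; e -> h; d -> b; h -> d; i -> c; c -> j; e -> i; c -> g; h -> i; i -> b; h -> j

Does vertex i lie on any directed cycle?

Yes

i is on a cycle iff i can reach itself via ≥1 edge.
i → c → h → i — yes.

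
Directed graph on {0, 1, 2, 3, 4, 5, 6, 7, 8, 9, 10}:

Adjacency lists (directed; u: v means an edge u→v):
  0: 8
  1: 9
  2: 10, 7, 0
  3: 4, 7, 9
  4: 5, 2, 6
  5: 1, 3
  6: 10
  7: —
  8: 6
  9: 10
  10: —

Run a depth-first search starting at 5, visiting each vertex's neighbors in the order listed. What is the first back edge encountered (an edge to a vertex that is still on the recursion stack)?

4→5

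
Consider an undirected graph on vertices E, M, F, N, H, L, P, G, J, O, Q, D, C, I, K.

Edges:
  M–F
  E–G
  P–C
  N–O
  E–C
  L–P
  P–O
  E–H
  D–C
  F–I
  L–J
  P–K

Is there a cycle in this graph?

No

DFS, tracking each vertex's parent; an edge to a visited non-parent vertex closes a cycle.
Start from H:
visit H (parent –)
  visit E (parent H)
    visit G (parent E)
      G–E: parent, skip
    E–H: parent, skip
    visit C (parent E)
      visit P (parent C)
        visit O (parent P)
          O–P: parent, skip
          visit N (parent O)
            N–O: parent, skip
        visit K (parent P)
          K–P: parent, skip
        visit L (parent P)
          L–P: parent, skip
          visit J (parent L)
            J–L: parent, skip
        P–C: parent, skip
      C–E: parent, skip
      visit D (parent C)
        D–C: parent, skip
visit M (parent –)
  visit F (parent M)
    visit I (parent F)
      I–F: parent, skip
    F–M: parent, skip
visit Q (parent –)
No non-parent visited neighbor found — the graph is a forest.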